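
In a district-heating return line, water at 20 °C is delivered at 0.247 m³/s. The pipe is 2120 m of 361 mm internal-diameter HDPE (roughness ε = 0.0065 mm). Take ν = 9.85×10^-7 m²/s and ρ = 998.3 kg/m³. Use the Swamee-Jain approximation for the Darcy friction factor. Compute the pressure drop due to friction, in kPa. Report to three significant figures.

Δp ≈ 209 kPa

V = 4Q/(πD²) = 4·0.247/(π·0.361²) = 2.413 m/s
Re = VD/ν = 2.413·0.361/9.85×10^-7 = 8.84×10^5 → turbulent
ε/D = 0.0065/361 = 1.80×10^-5
Swamee-Jain: f = 0.01225
h_f = f(L/D)V²/(2g) = 0.01225·(2120/0.361)·2.413²/(2·9.81) = 21.35 m
Δp = ρg·h_f = 998.3·9.81·21.35 = 209.1 kPa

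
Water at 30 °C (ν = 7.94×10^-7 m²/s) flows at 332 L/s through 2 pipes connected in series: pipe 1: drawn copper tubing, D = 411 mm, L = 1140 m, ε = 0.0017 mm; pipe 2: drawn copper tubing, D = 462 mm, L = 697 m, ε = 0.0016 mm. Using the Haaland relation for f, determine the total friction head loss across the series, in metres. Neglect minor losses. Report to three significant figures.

H ≈ 13.3 m

Pipe 1: V = 2.502 m/s, Re = 1.30×10^6, ε/D = 4.14×10^-6, f = 0.01118, h_1 = f(L/D)V²/2g = 9.899 m
Pipe 2: V = 1.980 m/s, Re = 1.15×10^6, ε/D = 3.46×10^-6, f = 0.01138, h_2 = f(L/D)V²/2g = 3.432 m
Series → Q common, losses add: H = Σh = 13.33 m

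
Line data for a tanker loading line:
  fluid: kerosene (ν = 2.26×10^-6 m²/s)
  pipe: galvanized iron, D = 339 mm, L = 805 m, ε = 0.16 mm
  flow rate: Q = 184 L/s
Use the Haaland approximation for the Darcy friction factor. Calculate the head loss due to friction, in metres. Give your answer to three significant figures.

h_f ≈ 9.00 m

V = 4Q/(πD²) = 4·0.184/(π·0.339²) = 2.039 m/s
Re = VD/ν = 2.039·0.339/2.26×10^-6 = 3.06×10^5 → turbulent
ε/D = 0.16/339 = 4.72×10^-4
Haaland: f = 0.01789
h_f = f(L/D)V²/(2g) = 0.01789·(805/0.339)·2.039²/(2·9.81) = 8.996 m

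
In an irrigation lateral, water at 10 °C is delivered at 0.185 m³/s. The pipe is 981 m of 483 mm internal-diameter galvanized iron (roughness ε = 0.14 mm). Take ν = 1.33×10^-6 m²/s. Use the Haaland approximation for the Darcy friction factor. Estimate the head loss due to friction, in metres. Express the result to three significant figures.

h_f ≈ 1.74 m

V = 4Q/(πD²) = 4·0.185/(π·0.483²) = 1.010 m/s
Re = VD/ν = 1.010·0.483/1.33×10^-6 = 3.67×10^5 → turbulent
ε/D = 0.14/483 = 2.90×10^-4
Haaland: f = 0.01644
h_f = f(L/D)V²/(2g) = 0.01644·(981/0.483)·1.010²/(2·9.81) = 1.735 m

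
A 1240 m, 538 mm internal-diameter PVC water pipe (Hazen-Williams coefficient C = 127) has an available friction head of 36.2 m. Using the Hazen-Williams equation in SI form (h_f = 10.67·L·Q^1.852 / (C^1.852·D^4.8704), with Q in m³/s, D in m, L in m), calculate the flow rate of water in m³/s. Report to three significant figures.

Q ≈ 1.03 m³/s

Rearranging: Q = [h_f·C^1.852·D^4.8704 / (10.67·L)]^(1/1.852)
Q = [36.2·127^1.852·0.538^4.8704 / (10.67·1240)]^0.540 = 1.028 m³/s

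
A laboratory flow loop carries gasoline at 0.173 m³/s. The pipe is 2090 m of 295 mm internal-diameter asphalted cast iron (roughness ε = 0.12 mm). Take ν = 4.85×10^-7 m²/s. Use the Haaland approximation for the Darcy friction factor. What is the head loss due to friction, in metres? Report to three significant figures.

h_f ≈ 37.8 m

V = 4Q/(πD²) = 4·0.173/(π·0.295²) = 2.531 m/s
Re = VD/ν = 2.531·0.295/4.85×10^-7 = 1.54×10^6 → turbulent
ε/D = 0.12/295 = 4.07×10^-4
Haaland: f = 0.01632
h_f = f(L/D)V²/(2g) = 0.01632·(2090/0.295)·2.531²/(2·9.81) = 37.76 m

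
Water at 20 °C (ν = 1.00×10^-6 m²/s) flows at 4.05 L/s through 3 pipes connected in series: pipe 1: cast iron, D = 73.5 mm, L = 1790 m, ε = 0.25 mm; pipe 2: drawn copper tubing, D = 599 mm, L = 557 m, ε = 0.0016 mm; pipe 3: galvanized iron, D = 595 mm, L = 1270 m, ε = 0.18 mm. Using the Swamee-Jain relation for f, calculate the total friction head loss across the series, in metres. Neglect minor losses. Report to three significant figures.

Pipe 1: V = 0.9545 m/s, Re = 7.02×10^4, ε/D = 0.00340, f = 0.02908, h_1 = f(L/D)V²/2g = 32.89 m
Pipe 2: V = 0.01437 m/s, Re = 8610, ε/D = 2.67×10^-6, f = 0.03229, h_2 = f(L/D)V²/2g = 3.161×10^-4 m
Pipe 3: V = 0.01457 m/s, Re = 8670, ε/D = 3.03×10^-4, f = 0.03272, h_3 = f(L/D)V²/2g = 7.553×10^-4 m
Series → Q common, losses add: H = Σh = 32.89 m

H ≈ 32.9 m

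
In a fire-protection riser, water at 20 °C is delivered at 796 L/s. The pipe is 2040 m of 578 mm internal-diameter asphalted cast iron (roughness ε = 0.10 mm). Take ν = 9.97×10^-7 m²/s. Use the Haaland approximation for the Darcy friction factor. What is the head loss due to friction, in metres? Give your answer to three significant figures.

V = 4Q/(πD²) = 4·0.796/(π·0.578²) = 3.034 m/s
Re = VD/ν = 3.034·0.578/9.97×10^-7 = 1.76×10^6 → turbulent
ε/D = 0.10/578 = 1.73×10^-4
Haaland: f = 0.01392
h_f = f(L/D)V²/(2g) = 0.01392·(2040/0.578)·3.034²/(2·9.81) = 23.04 m

h_f ≈ 23.0 m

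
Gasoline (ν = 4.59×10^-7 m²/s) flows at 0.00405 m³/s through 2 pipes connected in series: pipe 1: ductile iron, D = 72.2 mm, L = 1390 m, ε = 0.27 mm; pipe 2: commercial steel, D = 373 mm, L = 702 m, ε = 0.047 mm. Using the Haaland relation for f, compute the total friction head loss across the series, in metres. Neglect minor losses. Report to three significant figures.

H ≈ 27.4 m

Pipe 1: V = 0.9892 m/s, Re = 1.56×10^5, ε/D = 0.00374, f = 0.02858, h_1 = f(L/D)V²/2g = 27.45 m
Pipe 2: V = 0.03706 m/s, Re = 3.01×10^4, ε/D = 1.26×10^-4, f = 0.02356, h_2 = f(L/D)V²/2g = 0.003104 m
Series → Q common, losses add: H = Σh = 27.45 m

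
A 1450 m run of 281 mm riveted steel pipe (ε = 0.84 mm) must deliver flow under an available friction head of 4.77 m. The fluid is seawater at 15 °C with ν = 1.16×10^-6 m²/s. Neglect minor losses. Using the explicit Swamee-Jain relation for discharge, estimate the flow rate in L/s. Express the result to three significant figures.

Swamee-Jain (Type II): Q = -0.965·√(gD⁵h_f/L)·ln[ε/(3.7D) + √(3.17ν²L/(gD³h_f))]
√(gD⁵h_f/L) = √(9.81·0.281⁵·4.77/1450) = 0.007519
ε/(3.7D) = 8.08×10^-4; √(3.17ν²L/(gD³h_f)) = 7.72×10^-5
Q = -0.965·0.007519·ln(8.851×10^-4) = 0.05101 m³/s
Check: V = 0.823 m/s, Re = 1.99×10^5, f = 0.02700, h_f = 4.80 m ≈ 4.77 m ✓

Q ≈ 51.0 L/s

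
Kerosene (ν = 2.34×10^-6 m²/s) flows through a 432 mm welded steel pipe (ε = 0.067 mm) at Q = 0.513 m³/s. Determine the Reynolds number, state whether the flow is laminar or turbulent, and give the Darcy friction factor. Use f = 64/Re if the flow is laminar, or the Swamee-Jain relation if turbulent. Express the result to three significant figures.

Re ≈ 6.46×10^5; turbulent; f ≈ 0.0147

V = 4Q/(πD²) = 3.500 m/s
Re = VD/ν = 3.500·0.432/2.34×10^-6 = 6.46×10^5
Re > 4000 → turbulent; ε/D = 1.55×10^-4
Swamee-Jain: f = 0.01472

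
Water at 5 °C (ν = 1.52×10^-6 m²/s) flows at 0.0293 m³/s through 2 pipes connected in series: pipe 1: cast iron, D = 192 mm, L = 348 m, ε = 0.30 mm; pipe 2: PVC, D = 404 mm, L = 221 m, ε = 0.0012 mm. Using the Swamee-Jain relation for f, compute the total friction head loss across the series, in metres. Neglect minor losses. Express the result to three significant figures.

H ≈ 2.27 m

Pipe 1: V = 1.012 m/s, Re = 1.28×10^5, ε/D = 0.00156, f = 0.02373, h_1 = f(L/D)V²/2g = 2.245 m
Pipe 2: V = 0.2286 m/s, Re = 6.08×10^4, ε/D = 2.97×10^-6, f = 0.01989, h_2 = f(L/D)V²/2g = 0.02898 m
Series → Q common, losses add: H = Σh = 2.274 m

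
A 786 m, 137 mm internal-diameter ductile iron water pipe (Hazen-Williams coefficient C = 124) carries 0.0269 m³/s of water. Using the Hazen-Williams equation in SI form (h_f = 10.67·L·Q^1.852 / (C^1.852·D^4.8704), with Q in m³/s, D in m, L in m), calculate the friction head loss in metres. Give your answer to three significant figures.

h_f = 10.67·786·0.0269^1.852 / (124^1.852·0.137^4.8704) = 22.03 m

h_f ≈ 22.0 m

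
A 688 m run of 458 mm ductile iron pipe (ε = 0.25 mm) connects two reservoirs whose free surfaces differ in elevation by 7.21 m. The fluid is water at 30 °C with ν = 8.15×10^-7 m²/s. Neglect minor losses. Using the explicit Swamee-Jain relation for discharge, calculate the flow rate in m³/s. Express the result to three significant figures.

Swamee-Jain (Type II): Q = -0.965·√(gD⁵h_f/L)·ln[ε/(3.7D) + √(3.17ν²L/(gD³h_f))]
√(gD⁵h_f/L) = √(9.81·0.458⁵·7.21/688) = 0.04552
ε/(3.7D) = 1.48×10^-4; √(3.17ν²L/(gD³h_f)) = 1.46×10^-5
Q = -0.965·0.04552·ln(1.621×10^-4) = 0.3833 m³/s
Check: V = 2.33 m/s, Re = 1.31×10^6, f = 0.01749, h_f = 7.25 m ≈ 7.21 m ✓

Q ≈ 0.383 m³/s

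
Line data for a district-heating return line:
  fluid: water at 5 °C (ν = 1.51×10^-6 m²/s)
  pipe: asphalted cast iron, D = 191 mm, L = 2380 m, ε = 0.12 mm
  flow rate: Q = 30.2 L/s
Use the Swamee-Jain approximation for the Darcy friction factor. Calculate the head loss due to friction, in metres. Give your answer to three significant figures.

h_f ≈ 14.3 m

V = 4Q/(πD²) = 4·0.0302/(π·0.191²) = 1.054 m/s
Re = VD/ν = 1.054·0.191/1.51×10^-6 = 1.33×10^5 → turbulent
ε/D = 0.12/191 = 6.28×10^-4
Swamee-Jain: f = 0.02031
h_f = f(L/D)V²/(2g) = 0.02031·(2380/0.191)·1.054²/(2·9.81) = 14.33 m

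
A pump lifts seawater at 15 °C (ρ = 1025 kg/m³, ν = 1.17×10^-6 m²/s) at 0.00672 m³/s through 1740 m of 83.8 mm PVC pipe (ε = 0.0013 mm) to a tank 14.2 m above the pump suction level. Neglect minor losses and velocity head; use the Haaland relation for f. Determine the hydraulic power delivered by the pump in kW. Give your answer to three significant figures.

P_hyd ≈ 2.91 kW

V = 4Q/(πD²) = 1.218 m/s; Re = 8.73×10^4; ε/D = 1.55×10^-5; f = 0.01840
h_f = f(L/D)V²/2g = 28.90 m
Total head H = z + h_f = 14.2 + 28.90 = 43.10 m
P_hyd = ρgQH = 1025·9.81·0.00672·43.10 = 2.912 kW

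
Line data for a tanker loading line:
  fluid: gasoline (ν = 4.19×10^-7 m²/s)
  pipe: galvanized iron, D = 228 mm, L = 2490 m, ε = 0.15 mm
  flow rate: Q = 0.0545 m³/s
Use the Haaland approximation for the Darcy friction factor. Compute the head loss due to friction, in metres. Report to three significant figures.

V = 4Q/(πD²) = 4·0.0545/(π·0.228²) = 1.335 m/s
Re = VD/ν = 1.335·0.228/4.19×10^-7 = 7.26×10^5 → turbulent
ε/D = 0.15/228 = 6.58×10^-4
Haaland: f = 0.01830
h_f = f(L/D)V²/(2g) = 0.01830·(2490/0.228)·1.335²/(2·9.81) = 18.15 m

h_f ≈ 18.2 m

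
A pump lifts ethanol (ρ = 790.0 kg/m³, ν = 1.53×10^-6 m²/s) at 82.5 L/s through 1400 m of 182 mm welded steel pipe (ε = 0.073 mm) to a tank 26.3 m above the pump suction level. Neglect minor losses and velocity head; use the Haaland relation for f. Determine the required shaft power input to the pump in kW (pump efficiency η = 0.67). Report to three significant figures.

P_shaft ≈ 89.8 kW

V = 4Q/(πD²) = 3.171 m/s; Re = 3.77×10^5; ε/D = 4.01×10^-4; f = 0.01720
h_f = f(L/D)V²/2g = 67.80 m
Total head H = z + h_f = 26.3 + 67.80 = 94.10 m
P_hyd = ρgQH = 790.0·9.81·0.0825·94.10 = 60.16 kW
P_shaft = P_hyd/η = 60.16/0.67 = 89.80 kW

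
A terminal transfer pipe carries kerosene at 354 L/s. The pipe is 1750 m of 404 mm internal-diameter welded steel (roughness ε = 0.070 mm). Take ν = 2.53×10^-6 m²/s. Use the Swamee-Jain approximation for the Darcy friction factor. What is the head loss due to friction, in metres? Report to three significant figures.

h_f ≈ 26.0 m

V = 4Q/(πD²) = 4·0.354/(π·0.404²) = 2.762 m/s
Re = VD/ν = 2.762·0.404/2.53×10^-6 = 4.41×10^5 → turbulent
ε/D = 0.070/404 = 1.73×10^-4
Swamee-Jain: f = 0.01544
h_f = f(L/D)V²/(2g) = 0.01544·(1750/0.404)·2.762²/(2·9.81) = 25.99 m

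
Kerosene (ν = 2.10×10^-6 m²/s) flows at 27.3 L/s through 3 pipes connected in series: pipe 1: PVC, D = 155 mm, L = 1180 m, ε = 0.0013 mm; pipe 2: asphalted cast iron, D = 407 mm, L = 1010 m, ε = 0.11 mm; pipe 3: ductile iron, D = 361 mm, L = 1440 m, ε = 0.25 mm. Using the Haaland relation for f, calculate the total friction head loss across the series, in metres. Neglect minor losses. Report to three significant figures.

H ≈ 14.8 m

Pipe 1: V = 1.447 m/s, Re = 1.07×10^5, ε/D = 8.39×10^-6, f = 0.01761, h_1 = f(L/D)V²/2g = 14.31 m
Pipe 2: V = 0.2098 m/s, Re = 4.07×10^4, ε/D = 2.70×10^-4, f = 0.02243, h_2 = f(L/D)V²/2g = 0.1249 m
Pipe 3: V = 0.2667 m/s, Re = 4.59×10^4, ε/D = 6.93×10^-4, f = 0.02315, h_3 = f(L/D)V²/2g = 0.3349 m
Series → Q common, losses add: H = Σh = 14.77 m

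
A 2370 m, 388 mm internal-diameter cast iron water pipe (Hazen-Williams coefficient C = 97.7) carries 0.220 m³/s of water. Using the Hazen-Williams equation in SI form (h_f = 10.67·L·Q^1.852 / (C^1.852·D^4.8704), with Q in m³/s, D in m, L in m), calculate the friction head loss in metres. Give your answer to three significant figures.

h_f ≈ 31.8 m

h_f = 10.67·2370·0.220^1.852 / (97.7^1.852·0.388^4.8704) = 31.79 m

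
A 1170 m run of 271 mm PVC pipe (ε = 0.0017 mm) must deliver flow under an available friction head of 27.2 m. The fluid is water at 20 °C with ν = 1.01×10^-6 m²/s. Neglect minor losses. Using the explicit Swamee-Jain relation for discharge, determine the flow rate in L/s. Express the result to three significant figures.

Q ≈ 184 L/s

Swamee-Jain (Type II): Q = -0.965·√(gD⁵h_f/L)·ln[ε/(3.7D) + √(3.17ν²L/(gD³h_f))]
√(gD⁵h_f/L) = √(9.81·0.271⁵·27.2/1170) = 0.01826
ε/(3.7D) = 1.70×10^-6; √(3.17ν²L/(gD³h_f)) = 2.67×10^-5
Q = -0.965·0.01826·ln(2.839×10^-5) = 0.1845 m³/s
Check: V = 3.20 m/s, Re = 8.58×10^5, f = 0.01205, h_f = 27.1 m ≈ 27.2 m ✓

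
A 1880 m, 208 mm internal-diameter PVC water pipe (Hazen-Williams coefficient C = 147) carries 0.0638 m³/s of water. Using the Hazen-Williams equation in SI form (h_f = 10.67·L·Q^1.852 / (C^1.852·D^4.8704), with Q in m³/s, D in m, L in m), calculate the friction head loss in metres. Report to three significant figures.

h_f ≈ 24.9 m

h_f = 10.67·1880·0.0638^1.852 / (147^1.852·0.208^4.8704) = 24.90 m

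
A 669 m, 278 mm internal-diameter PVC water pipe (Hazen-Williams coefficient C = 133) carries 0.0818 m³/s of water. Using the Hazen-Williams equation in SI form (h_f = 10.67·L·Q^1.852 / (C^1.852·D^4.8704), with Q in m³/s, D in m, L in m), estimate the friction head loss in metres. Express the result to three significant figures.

h_f = 10.67·669·0.0818^1.852 / (133^1.852·0.278^4.8704) = 4.115 m

h_f ≈ 4.11 m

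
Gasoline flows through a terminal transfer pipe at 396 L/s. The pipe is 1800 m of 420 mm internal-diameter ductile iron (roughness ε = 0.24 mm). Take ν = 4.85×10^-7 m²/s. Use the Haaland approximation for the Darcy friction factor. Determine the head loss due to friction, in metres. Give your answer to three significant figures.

h_f ≈ 31.1 m

V = 4Q/(πD²) = 4·0.396/(π·0.420²) = 2.858 m/s
Re = VD/ν = 2.858·0.420/4.85×10^-7 = 2.48×10^6 → turbulent
ε/D = 0.24/420 = 5.71×10^-4
Haaland: f = 0.01741
h_f = f(L/D)V²/(2g) = 0.01741·(1800/0.420)·2.858²/(2·9.81) = 31.07 m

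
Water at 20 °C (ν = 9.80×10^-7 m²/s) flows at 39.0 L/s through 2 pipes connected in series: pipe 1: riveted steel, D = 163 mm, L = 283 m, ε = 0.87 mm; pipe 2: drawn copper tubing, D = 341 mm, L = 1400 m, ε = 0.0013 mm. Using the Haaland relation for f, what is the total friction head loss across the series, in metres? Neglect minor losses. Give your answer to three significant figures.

H ≈ 10.3 m

Pipe 1: V = 1.869 m/s, Re = 3.11×10^5, ε/D = 0.00534, f = 0.03131, h_1 = f(L/D)V²/2g = 9.677 m
Pipe 2: V = 0.4270 m/s, Re = 1.49×10^5, ε/D = 3.81×10^-6, f = 0.01645, h_2 = f(L/D)V²/2g = 0.6279 m
Series → Q common, losses add: H = Σh = 10.30 m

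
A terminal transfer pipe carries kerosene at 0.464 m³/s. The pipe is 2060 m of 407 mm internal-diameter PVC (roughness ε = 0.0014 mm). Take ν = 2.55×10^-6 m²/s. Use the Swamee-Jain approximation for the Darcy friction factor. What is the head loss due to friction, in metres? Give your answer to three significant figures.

h_f ≈ 42.2 m

V = 4Q/(πD²) = 4·0.464/(π·0.407²) = 3.566 m/s
Re = VD/ν = 3.566·0.407/2.55×10^-6 = 5.69×10^5 → turbulent
ε/D = 0.0014/407 = 3.44×10^-6
Swamee-Jain: f = 0.01285
h_f = f(L/D)V²/(2g) = 0.01285·(2060/0.407)·3.566²/(2·9.81) = 42.17 m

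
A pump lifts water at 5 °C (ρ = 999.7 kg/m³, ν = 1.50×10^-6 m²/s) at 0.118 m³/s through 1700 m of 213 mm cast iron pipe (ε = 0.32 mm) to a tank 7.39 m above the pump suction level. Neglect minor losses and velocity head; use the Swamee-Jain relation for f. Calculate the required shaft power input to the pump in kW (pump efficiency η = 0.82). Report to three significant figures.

V = 4Q/(πD²) = 3.312 m/s; Re = 4.70×10^5; ε/D = 0.00150; f = 0.02233
h_f = f(L/D)V²/2g = 99.63 m
Total head H = z + h_f = 7.39 + 99.63 = 107.0 m
P_hyd = ρgQH = 999.7·9.81·0.118·107.0 = 123.8 kW
P_shaft = P_hyd/η = 123.8/0.82 = 151.0 kW

P_shaft ≈ 151 kW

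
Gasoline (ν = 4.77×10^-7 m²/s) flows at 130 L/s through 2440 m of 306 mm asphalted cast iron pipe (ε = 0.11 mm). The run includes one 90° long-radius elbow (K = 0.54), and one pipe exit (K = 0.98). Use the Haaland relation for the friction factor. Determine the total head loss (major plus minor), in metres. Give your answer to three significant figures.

V = 4Q/(πD²) = 1.768 m/s; V²/2g = 0.1593 m
Re = 1.13×10^6, ε/D = 3.59×10^-4 → f = 0.01605 (Haaland)
Major: h_f = f(L/D)·V²/2g = 0.01605·7974·0.1593 = 20.39 m
Minor: ΣK = 1.52; h_m = ΣK·V²/2g = 0.2421 m
Total H_L = 20.39 + 0.2421 = 20.63 m

H_L ≈ 20.6 m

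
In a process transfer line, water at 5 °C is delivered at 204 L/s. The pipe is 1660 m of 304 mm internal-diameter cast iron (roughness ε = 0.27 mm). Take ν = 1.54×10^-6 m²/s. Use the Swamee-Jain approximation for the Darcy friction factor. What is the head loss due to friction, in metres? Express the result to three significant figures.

V = 4Q/(πD²) = 4·0.204/(π·0.304²) = 2.811 m/s
Re = VD/ν = 2.811·0.304/1.54×10^-6 = 5.55×10^5 → turbulent
ε/D = 0.27/304 = 8.88×10^-4
Swamee-Jain: f = 0.01979
h_f = f(L/D)V²/(2g) = 0.01979·(1660/0.304)·2.811²/(2·9.81) = 43.50 m

h_f ≈ 43.5 m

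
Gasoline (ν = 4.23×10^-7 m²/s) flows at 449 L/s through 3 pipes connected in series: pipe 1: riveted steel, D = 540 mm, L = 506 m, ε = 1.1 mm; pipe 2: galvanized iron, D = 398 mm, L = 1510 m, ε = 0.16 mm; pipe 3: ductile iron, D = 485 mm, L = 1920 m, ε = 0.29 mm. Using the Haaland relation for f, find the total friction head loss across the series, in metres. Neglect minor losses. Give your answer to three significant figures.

H ≈ 65.8 m

Pipe 1: V = 1.961 m/s, Re = 2.50×10^6, ε/D = 0.00204, f = 0.02365, h_1 = f(L/D)V²/2g = 4.341 m
Pipe 2: V = 3.609 m/s, Re = 3.40×10^6, ε/D = 4.02×10^-4, f = 0.01610, h_2 = f(L/D)V²/2g = 40.55 m
Pipe 3: V = 2.430 m/s, Re = 2.79×10^6, ε/D = 5.98×10^-4, f = 0.01757, h_3 = f(L/D)V²/2g = 20.94 m
Series → Q common, losses add: H = Σh = 65.83 m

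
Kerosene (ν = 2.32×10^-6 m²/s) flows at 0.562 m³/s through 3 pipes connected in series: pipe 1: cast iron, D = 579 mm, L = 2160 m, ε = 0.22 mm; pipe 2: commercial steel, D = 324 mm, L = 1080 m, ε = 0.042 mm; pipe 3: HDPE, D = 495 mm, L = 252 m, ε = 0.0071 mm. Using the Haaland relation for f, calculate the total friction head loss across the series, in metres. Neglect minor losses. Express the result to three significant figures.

Pipe 1: V = 2.134 m/s, Re = 5.33×10^5, ε/D = 3.80×10^-4, f = 0.01671, h_1 = f(L/D)V²/2g = 14.47 m
Pipe 2: V = 6.816 m/s, Re = 9.52×10^5, ε/D = 1.30×10^-4, f = 0.01379, h_2 = f(L/D)V²/2g = 108.9 m
Pipe 3: V = 2.920 m/s, Re = 6.23×10^5, ε/D = 1.43×10^-5, f = 0.01276, h_3 = f(L/D)V²/2g = 2.823 m
Series → Q common, losses add: H = Σh = 126.2 m

H ≈ 126 m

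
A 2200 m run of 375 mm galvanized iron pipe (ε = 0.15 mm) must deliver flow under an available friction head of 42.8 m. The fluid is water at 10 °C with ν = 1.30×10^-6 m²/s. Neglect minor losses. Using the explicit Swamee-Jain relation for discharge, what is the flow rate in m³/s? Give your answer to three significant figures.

Q ≈ 0.325 m³/s

Swamee-Jain (Type II): Q = -0.965·√(gD⁵h_f/L)·ln[ε/(3.7D) + √(3.17ν²L/(gD³h_f))]
√(gD⁵h_f/L) = √(9.81·0.375⁵·42.8/2200) = 0.03762
ε/(3.7D) = 1.08×10^-4; √(3.17ν²L/(gD³h_f)) = 2.31×10^-5
Q = -0.965·0.03762·ln(1.312×10^-4) = 0.3245 m³/s
Check: V = 2.94 m/s, Re = 8.48×10^5, f = 0.01668, h_f = 43.1 m ≈ 42.8 m ✓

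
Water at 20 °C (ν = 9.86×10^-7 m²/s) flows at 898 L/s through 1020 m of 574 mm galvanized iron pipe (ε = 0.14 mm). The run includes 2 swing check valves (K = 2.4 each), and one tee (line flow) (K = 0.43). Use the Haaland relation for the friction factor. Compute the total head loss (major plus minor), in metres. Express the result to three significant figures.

H_L ≈ 19.3 m

V = 4Q/(πD²) = 3.470 m/s; V²/2g = 0.6138 m
Re = 2.02×10^6, ε/D = 2.44×10^-4 → f = 0.01471 (Haaland)
Major: h_f = f(L/D)·V²/2g = 0.01471·1777·0.6138 = 16.05 m
Minor: ΣK = 5.23; h_m = ΣK·V²/2g = 3.210 m
Total H_L = 16.05 + 3.210 = 19.26 m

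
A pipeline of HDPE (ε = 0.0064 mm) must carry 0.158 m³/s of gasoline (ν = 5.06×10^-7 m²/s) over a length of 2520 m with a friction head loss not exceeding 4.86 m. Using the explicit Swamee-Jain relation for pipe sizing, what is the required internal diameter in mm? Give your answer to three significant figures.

Swamee-Jain (Type III): D = 0.66·[ε^1.25·(LQ²/(gh_f))^4.75 + ν·Q^9.4·(L/(gh_f))^5.2]^0.04
LQ²/(gh_f) = 1.320; L/(gh_f) = 52.86
Term 1 = ε^1.25·(…)^4.75 = 1.20×10^-6; Term 2 = ν·Q^9.4·(…)^5.2 = 1.35×10^-5
D = 0.66·(1.20×10^-6 + 1.35×10^-5)^0.04 = 0.4229 m = 423 mm
Check: V = 1.12 m/s, Re = 9.40×10^5, f = 0.01208, h_f = 4.64 m ≈ 4.86 m ✓

D ≈ 423 mm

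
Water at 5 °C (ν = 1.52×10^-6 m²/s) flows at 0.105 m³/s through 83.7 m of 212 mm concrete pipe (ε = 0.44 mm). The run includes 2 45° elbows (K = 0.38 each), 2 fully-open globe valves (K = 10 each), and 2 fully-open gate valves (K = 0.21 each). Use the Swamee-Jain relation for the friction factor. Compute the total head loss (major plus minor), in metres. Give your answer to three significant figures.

V = 4Q/(πD²) = 2.975 m/s; V²/2g = 0.4510 m
Re = 4.15×10^5, ε/D = 0.00208 → f = 0.02421 (Swamee-Jain)
Major: h_f = f(L/D)·V²/2g = 0.02421·394.8·0.4510 = 4.310 m
Minor: ΣK = 21.2; h_m = ΣK·V²/2g = 9.552 m
Total H_L = 4.310 + 9.552 = 13.86 m

H_L ≈ 13.9 m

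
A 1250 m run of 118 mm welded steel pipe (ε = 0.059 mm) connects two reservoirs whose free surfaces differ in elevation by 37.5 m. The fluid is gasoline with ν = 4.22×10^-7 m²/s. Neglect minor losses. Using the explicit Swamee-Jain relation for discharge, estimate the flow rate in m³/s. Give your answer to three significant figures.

Q ≈ 0.0217 m³/s

Swamee-Jain (Type II): Q = -0.965·√(gD⁵h_f/L)·ln[ε/(3.7D) + √(3.17ν²L/(gD³h_f))]
√(gD⁵h_f/L) = √(9.81·0.118⁵·37.5/1250) = 0.002595
ε/(3.7D) = 1.35×10^-4; √(3.17ν²L/(gD³h_f)) = 3.42×10^-5
Q = -0.965·0.002595·ln(1.693×10^-4) = 0.02174 m³/s
Check: V = 1.99 m/s, Re = 5.56×10^5, f = 0.01769, h_f = 37.8 m ≈ 37.5 m ✓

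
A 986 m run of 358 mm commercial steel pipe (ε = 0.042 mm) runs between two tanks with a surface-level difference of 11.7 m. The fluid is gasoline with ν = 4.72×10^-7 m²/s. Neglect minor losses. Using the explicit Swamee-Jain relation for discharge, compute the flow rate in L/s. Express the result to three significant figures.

Swamee-Jain (Type II): Q = -0.965·√(gD⁵h_f/L)·ln[ε/(3.7D) + √(3.17ν²L/(gD³h_f))]
√(gD⁵h_f/L) = √(9.81·0.358⁵·11.7/986) = 0.02616
ε/(3.7D) = 3.17×10^-5; √(3.17ν²L/(gD³h_f)) = 1.15×10^-5
Q = -0.965·0.02616·ln(4.321×10^-5) = 0.2537 m³/s
Check: V = 2.52 m/s, Re = 1.91×10^6, f = 0.01320, h_f = 11.8 m ≈ 11.7 m ✓

Q ≈ 254 L/s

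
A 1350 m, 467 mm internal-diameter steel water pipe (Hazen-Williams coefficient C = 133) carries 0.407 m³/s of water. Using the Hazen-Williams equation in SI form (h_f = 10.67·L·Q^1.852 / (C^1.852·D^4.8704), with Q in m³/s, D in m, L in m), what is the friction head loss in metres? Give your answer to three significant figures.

h_f = 10.67·1350·0.407^1.852 / (133^1.852·0.467^4.8704) = 12.96 m

h_f ≈ 13.0 m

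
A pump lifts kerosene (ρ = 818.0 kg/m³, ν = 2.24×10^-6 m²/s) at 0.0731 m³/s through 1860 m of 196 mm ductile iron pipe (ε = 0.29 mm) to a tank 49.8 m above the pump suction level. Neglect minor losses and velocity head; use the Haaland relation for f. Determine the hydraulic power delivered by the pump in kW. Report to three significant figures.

V = 4Q/(πD²) = 2.423 m/s; Re = 2.12×10^5; ε/D = 0.00148; f = 0.02260
h_f = f(L/D)V²/2g = 64.17 m
Total head H = z + h_f = 49.8 + 64.17 = 114.0 m
P_hyd = ρgQH = 818.0·9.81·0.0731·114.0 = 66.85 kW

P_hyd ≈ 66.9 kW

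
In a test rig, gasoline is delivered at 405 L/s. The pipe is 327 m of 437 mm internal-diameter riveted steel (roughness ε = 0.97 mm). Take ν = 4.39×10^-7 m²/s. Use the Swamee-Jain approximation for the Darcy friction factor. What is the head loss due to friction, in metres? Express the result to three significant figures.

h_f ≈ 6.73 m

V = 4Q/(πD²) = 4·0.405/(π·0.437²) = 2.700 m/s
Re = VD/ν = 2.700·0.437/4.39×10^-7 = 2.69×10^6 → turbulent
ε/D = 0.97/437 = 0.00222
Swamee-Jain: f = 0.02418
h_f = f(L/D)V²/(2g) = 0.02418·(327/0.437)·2.700²/(2·9.81) = 6.725 m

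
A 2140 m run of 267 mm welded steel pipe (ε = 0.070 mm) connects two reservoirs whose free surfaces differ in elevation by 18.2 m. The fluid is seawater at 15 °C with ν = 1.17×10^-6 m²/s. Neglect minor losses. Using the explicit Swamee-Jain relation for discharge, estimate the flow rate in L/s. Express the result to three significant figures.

Q ≈ 92.4 L/s

Swamee-Jain (Type II): Q = -0.965·√(gD⁵h_f/L)·ln[ε/(3.7D) + √(3.17ν²L/(gD³h_f))]
√(gD⁵h_f/L) = √(9.81·0.267⁵·18.2/2140) = 0.01064
ε/(3.7D) = 7.09×10^-5; √(3.17ν²L/(gD³h_f)) = 5.23×10^-5
Q = -0.965·0.01064·ln(1.231×10^-4) = 0.09243 m³/s
Check: V = 1.65 m/s, Re = 3.77×10^5, f = 0.01644, h_f = 18.3 m ≈ 18.2 m ✓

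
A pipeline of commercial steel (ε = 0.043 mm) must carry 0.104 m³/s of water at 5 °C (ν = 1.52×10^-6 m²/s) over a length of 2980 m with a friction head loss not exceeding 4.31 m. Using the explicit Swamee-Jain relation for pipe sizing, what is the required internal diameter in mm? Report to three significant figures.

Swamee-Jain (Type III): D = 0.66·[ε^1.25·(LQ²/(gh_f))^4.75 + ν·Q^9.4·(L/(gh_f))^5.2]^0.04
LQ²/(gh_f) = 0.7623; L/(gh_f) = 70.48
Term 1 = ε^1.25·(…)^4.75 = 9.59×10^-7; Term 2 = ν·Q^9.4·(…)^5.2 = 3.56×10^-6
D = 0.66·(9.59×10^-7 + 3.56×10^-6)^0.04 = 0.4034 m = 403 mm
Check: V = 0.814 m/s, Re = 2.16×10^5, f = 0.01625, h_f = 4.05 m ≈ 4.31 m ✓

D ≈ 403 mm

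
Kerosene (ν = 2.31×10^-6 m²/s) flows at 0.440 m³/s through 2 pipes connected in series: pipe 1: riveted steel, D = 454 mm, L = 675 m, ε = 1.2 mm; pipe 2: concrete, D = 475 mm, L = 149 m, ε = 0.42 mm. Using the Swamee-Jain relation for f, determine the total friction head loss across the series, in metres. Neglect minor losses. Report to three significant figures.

H ≈ 16.3 m

Pipe 1: V = 2.718 m/s, Re = 5.34×10^5, ε/D = 0.00264, f = 0.02564, h_1 = f(L/D)V²/2g = 14.36 m
Pipe 2: V = 2.483 m/s, Re = 5.11×10^5, ε/D = 8.84×10^-4, f = 0.01982, h_2 = f(L/D)V²/2g = 1.954 m
Series → Q common, losses add: H = Σh = 16.31 m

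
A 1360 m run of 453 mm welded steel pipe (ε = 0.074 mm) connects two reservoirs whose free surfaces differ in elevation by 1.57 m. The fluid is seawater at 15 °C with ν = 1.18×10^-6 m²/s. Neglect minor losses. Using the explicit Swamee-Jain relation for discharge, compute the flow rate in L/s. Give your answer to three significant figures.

Swamee-Jain (Type II): Q = -0.965·√(gD⁵h_f/L)·ln[ε/(3.7D) + √(3.17ν²L/(gD³h_f))]
√(gD⁵h_f/L) = √(9.81·0.453⁵·1.57/1360) = 0.01470
ε/(3.7D) = 4.42×10^-5; √(3.17ν²L/(gD³h_f)) = 6.48×10^-5
Q = -0.965·0.01470·ln(1.089×10^-4) = 0.1294 m³/s
Check: V = 0.803 m/s, Re = 3.08×10^5, f = 0.01595, h_f = 1.57 m ≈ 1.57 m ✓

Q ≈ 129 L/s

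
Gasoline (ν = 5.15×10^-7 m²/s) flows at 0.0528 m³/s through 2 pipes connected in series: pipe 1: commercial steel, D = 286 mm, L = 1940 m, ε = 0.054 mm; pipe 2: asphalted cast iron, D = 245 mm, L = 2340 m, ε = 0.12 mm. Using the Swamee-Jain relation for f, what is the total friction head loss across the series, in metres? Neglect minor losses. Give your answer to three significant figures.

Pipe 1: V = 0.8219 m/s, Re = 4.56×10^5, ε/D = 1.89×10^-4, f = 0.01553, h_1 = f(L/D)V²/2g = 3.628 m
Pipe 2: V = 1.120 m/s, Re = 5.33×10^5, ε/D = 4.90×10^-4, f = 0.01766, h_2 = f(L/D)V²/2g = 10.78 m
Series → Q common, losses add: H = Σh = 14.41 m

H ≈ 14.4 m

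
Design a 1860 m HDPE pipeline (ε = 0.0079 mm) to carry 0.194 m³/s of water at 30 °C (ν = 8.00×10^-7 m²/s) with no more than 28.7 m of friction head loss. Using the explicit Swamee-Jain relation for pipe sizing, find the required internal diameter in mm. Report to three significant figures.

Swamee-Jain (Type III): D = 0.66·[ε^1.25·(LQ²/(gh_f))^4.75 + ν·Q^9.4·(L/(gh_f))^5.2]^0.04
LQ²/(gh_f) = 0.2486; L/(gh_f) = 6.606
Term 1 = ε^1.25·(…)^4.75 = 5.64×10^-10; Term 2 = ν·Q^9.4·(…)^5.2 = 2.97×10^-9
D = 0.66·(5.64×10^-10 + 2.97×10^-9)^0.04 = 0.3030 m = 303 mm
Check: V = 2.69 m/s, Re = 1.02×10^6, f = 0.01218, h_f = 27.6 m ≈ 28.7 m ✓

D ≈ 303 mm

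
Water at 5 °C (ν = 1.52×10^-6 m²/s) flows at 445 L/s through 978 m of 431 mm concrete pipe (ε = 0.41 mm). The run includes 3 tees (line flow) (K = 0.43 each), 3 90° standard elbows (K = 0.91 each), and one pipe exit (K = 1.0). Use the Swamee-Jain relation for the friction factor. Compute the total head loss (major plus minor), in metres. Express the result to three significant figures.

V = 4Q/(πD²) = 3.050 m/s; V²/2g = 0.4742 m
Re = 8.65×10^5, ε/D = 9.51×10^-4 → f = 0.01986 (Swamee-Jain)
Major: h_f = f(L/D)·V²/2g = 0.01986·2269·0.4742 = 21.37 m
Minor: ΣK = 5.02; h_m = ΣK·V²/2g = 2.380 m
Total H_L = 21.37 + 2.380 = 23.75 m

H_L ≈ 23.7 m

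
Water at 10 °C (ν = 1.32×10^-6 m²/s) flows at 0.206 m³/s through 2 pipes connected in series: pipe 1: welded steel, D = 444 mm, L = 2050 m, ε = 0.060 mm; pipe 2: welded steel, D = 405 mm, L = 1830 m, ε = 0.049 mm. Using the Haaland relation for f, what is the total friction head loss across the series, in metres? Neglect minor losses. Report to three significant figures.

H ≈ 14.7 m

Pipe 1: V = 1.330 m/s, Re = 4.48×10^5, ε/D = 1.35×10^-4, f = 0.01482, h_1 = f(L/D)V²/2g = 6.172 m
Pipe 2: V = 1.599 m/s, Re = 4.91×10^5, ε/D = 1.21×10^-4, f = 0.01452, h_2 = f(L/D)V²/2g = 8.553 m
Series → Q common, losses add: H = Σh = 14.73 m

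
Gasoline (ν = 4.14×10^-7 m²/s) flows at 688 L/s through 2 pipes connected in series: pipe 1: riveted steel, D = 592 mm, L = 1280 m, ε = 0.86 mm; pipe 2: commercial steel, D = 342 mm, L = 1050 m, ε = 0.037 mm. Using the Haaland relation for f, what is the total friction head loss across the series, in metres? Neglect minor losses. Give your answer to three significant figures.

H ≈ 124 m

Pipe 1: V = 2.500 m/s, Re = 3.57×10^6, ε/D = 0.00145, f = 0.02165, h_1 = f(L/D)V²/2g = 14.91 m
Pipe 2: V = 7.489 m/s, Re = 6.19×10^6, ε/D = 1.08×10^-4, f = 0.01243, h_2 = f(L/D)V²/2g = 109.1 m
Series → Q common, losses add: H = Σh = 124.0 m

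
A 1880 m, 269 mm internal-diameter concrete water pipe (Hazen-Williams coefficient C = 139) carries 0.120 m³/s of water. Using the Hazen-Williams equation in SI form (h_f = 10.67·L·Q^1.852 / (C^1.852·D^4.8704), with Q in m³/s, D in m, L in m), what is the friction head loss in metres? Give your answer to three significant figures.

h_f ≈ 25.4 m

h_f = 10.67·1880·0.120^1.852 / (139^1.852·0.269^4.8704) = 25.44 m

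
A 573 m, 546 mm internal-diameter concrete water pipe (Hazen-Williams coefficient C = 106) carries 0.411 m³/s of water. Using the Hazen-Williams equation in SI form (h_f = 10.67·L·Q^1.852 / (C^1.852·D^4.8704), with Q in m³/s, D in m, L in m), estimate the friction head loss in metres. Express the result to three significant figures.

h_f ≈ 3.98 m

h_f = 10.67·573·0.411^1.852 / (106^1.852·0.546^4.8704) = 3.983 m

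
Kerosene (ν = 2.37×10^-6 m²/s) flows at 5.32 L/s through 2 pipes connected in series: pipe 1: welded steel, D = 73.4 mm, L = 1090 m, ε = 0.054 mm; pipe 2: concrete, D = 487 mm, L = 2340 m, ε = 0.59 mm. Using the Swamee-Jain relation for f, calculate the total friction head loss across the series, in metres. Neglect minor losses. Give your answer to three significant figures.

H ≈ 29.1 m

Pipe 1: V = 1.257 m/s, Re = 3.89×10^4, ε/D = 7.36×10^-4, f = 0.02433, h_1 = f(L/D)V²/2g = 29.11 m
Pipe 2: V = 0.02856 m/s, Re = 5870, ε/D = 0.00121, f = 0.03768, h_2 = f(L/D)V²/2g = 0.007528 m
Series → Q common, losses add: H = Σh = 29.12 m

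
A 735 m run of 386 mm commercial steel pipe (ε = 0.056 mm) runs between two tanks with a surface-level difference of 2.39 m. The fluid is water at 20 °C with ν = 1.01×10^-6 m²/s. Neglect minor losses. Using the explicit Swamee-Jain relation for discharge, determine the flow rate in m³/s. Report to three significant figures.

Q ≈ 0.150 m³/s

Swamee-Jain (Type II): Q = -0.965·√(gD⁵h_f/L)·ln[ε/(3.7D) + √(3.17ν²L/(gD³h_f))]
√(gD⁵h_f/L) = √(9.81·0.386⁵·2.39/735) = 0.01653
ε/(3.7D) = 3.92×10^-5; √(3.17ν²L/(gD³h_f)) = 4.20×10^-5
Q = -0.965·0.01653·ln(8.119×10^-5) = 0.1503 m³/s
Check: V = 1.28 m/s, Re = 4.91×10^5, f = 0.01500, h_f = 2.40 m ≈ 2.39 m ✓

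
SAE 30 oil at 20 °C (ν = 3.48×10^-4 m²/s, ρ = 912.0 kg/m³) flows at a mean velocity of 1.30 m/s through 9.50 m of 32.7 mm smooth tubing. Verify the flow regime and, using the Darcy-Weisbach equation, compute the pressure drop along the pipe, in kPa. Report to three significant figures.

Δp ≈ 117 kPa

Re = VD/ν = 1.30·0.03270/3.48×10^-4 = 122 → laminar (Re < 2300)
f = 64/Re = 0.5239
h_f = f(L/D)V²/(2g) = 0.5239·(9.50/0.03270)·1.30²/(2·9.81) = 13.11 m
Δp = ρg·h_f = 912.0·9.81·13.11 = 117.3 kPa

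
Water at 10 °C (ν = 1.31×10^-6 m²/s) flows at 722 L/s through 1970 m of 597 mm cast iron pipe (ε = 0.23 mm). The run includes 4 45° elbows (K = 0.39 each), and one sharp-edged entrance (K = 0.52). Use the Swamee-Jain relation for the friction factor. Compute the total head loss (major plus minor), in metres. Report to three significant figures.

V = 4Q/(πD²) = 2.579 m/s; V²/2g = 0.3391 m
Re = 1.18×10^6, ε/D = 3.85×10^-4 → f = 0.01638 (Swamee-Jain)
Major: h_f = f(L/D)·V²/2g = 0.01638·3300·0.3391 = 18.33 m
Minor: ΣK = 2.08; h_m = ΣK·V²/2g = 0.7053 m
Total H_L = 18.33 + 0.7053 = 19.03 m

H_L ≈ 19.0 m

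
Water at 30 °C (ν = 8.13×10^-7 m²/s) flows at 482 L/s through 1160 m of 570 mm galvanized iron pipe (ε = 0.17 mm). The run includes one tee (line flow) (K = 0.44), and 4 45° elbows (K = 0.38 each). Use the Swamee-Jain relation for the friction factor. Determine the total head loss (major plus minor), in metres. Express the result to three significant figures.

H_L ≈ 6.12 m

V = 4Q/(πD²) = 1.889 m/s; V²/2g = 0.1819 m
Re = 1.32×10^6, ε/D = 2.98×10^-4 → f = 0.01557 (Swamee-Jain)
Major: h_f = f(L/D)·V²/2g = 0.01557·2035·0.1819 = 5.762 m
Minor: ΣK = 1.96; h_m = ΣK·V²/2g = 0.3564 m
Total H_L = 5.762 + 0.3564 = 6.118 m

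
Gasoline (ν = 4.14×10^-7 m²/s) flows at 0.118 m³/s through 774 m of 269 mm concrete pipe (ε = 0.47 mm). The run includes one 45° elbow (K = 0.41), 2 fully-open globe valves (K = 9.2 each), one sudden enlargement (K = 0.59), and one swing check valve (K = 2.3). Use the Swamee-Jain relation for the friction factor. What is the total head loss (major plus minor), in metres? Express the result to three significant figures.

H_L ≈ 19.2 m

V = 4Q/(πD²) = 2.076 m/s; V²/2g = 0.2197 m
Re = 1.35×10^6, ε/D = 0.00175 → f = 0.02282 (Swamee-Jain)
Major: h_f = f(L/D)·V²/2g = 0.02282·2877·0.2197 = 14.43 m
Minor: ΣK = 21.7; h_m = ΣK·V²/2g = 4.768 m
Total H_L = 14.43 + 4.768 = 19.19 m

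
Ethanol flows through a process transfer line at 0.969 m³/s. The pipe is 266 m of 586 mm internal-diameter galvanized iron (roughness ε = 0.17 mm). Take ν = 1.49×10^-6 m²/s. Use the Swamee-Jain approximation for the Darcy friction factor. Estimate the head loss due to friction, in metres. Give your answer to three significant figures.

V = 4Q/(πD²) = 4·0.969/(π·0.586²) = 3.593 m/s
Re = VD/ν = 3.593·0.586/1.49×10^-6 = 1.41×10^6 → turbulent
ε/D = 0.17/586 = 2.90×10^-4
Swamee-Jain: f = 0.01546
h_f = f(L/D)V²/(2g) = 0.01546·(266/0.586)·3.593²/(2·9.81) = 4.616 m

h_f ≈ 4.62 m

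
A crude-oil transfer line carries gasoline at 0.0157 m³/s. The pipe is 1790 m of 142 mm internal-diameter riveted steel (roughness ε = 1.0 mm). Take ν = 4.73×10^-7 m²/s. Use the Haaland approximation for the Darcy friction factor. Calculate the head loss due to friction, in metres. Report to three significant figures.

h_f ≈ 21.5 m

V = 4Q/(πD²) = 4·0.0157/(π·0.142²) = 0.9914 m/s
Re = VD/ν = 0.9914·0.142/4.73×10^-7 = 2.98×10^5 → turbulent
ε/D = 1.0/142 = 0.00704
Haaland: f = 0.03408
h_f = f(L/D)V²/(2g) = 0.03408·(1790/0.142)·0.9914²/(2·9.81) = 21.52 m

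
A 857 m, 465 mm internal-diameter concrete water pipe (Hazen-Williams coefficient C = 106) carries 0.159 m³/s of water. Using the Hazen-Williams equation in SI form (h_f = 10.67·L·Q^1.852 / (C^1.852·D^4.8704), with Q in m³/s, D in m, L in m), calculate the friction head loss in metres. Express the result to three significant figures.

h_f ≈ 2.24 m

h_f = 10.67·857·0.159^1.852 / (106^1.852·0.465^4.8704) = 2.243 m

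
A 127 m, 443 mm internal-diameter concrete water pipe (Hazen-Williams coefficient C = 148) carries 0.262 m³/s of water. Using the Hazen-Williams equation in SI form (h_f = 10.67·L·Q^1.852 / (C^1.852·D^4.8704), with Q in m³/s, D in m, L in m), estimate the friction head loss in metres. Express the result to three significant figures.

h_f = 10.67·127·0.262^1.852 / (148^1.852·0.443^4.8704) = 0.5721 m

h_f ≈ 0.572 m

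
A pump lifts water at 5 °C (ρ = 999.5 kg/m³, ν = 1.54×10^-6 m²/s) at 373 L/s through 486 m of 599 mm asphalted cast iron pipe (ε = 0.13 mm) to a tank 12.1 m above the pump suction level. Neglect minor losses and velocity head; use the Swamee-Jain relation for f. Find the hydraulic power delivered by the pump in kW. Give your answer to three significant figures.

V = 4Q/(πD²) = 1.324 m/s; Re = 5.15×10^5; ε/D = 2.17×10^-4; f = 0.01563
h_f = f(L/D)V²/2g = 1.133 m
Total head H = z + h_f = 12.1 + 1.133 = 13.23 m
P_hyd = ρgQH = 999.5·9.81·0.373·13.23 = 48.40 kW

P_hyd ≈ 48.4 kW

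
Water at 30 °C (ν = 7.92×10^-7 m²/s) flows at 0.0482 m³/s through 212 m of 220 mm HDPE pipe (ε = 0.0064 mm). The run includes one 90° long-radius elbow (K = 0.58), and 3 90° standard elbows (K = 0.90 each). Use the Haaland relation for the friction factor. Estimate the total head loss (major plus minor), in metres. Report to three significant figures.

H_L ≈ 1.39 m

V = 4Q/(πD²) = 1.268 m/s; V²/2g = 0.08195 m
Re = 3.52×10^5, ε/D = 2.91×10^-5 → f = 0.01420 (Haaland)
Major: h_f = f(L/D)·V²/2g = 0.01420·963.6·0.08195 = 1.121 m
Minor: ΣK = 3.28; h_m = ΣK·V²/2g = 0.2688 m
Total H_L = 1.121 + 0.2688 = 1.390 m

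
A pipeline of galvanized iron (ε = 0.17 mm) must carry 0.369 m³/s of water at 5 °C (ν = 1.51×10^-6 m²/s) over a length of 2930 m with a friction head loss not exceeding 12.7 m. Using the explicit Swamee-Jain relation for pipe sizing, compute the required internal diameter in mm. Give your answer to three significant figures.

D ≈ 540 mm

Swamee-Jain (Type III): D = 0.66·[ε^1.25·(LQ²/(gh_f))^4.75 + ν·Q^9.4·(L/(gh_f))^5.2]^0.04
LQ²/(gh_f) = 3.202; L/(gh_f) = 23.52
Term 1 = ε^1.25·(…)^4.75 = 0.00489; Term 2 = ν·Q^9.4·(…)^5.2 = 0.00174
D = 0.66·(0.00489 + 0.00174)^0.04 = 0.5400 m = 540 mm
Check: V = 1.61 m/s, Re = 5.76×10^5, f = 0.01634, h_f = 11.7 m ≈ 12.7 m ✓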